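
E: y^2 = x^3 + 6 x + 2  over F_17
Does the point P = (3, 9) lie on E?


Check whether y^2 = x^3 + 6 x + 2 (mod 17) for (x, y) = (3, 9).
LHS: y^2 = 9^2 mod 17 = 13
RHS: x^3 + 6 x + 2 = 3^3 + 6*3 + 2 mod 17 = 13
LHS = RHS

Yes, on the curve


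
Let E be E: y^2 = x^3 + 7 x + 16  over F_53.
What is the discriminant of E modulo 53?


4 a^3 + 27 b^2 = 4*7^3 + 27*16^2 = 1372 + 6912 = 8284
Delta = -16 * (8284) = -132544
Delta mod 53 = 9

Delta = 9 (mod 53)


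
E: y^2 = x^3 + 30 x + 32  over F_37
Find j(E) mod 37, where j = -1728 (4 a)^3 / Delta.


Delta = -16(4 a^3 + 27 b^2) mod 37 = 15
-1728 * (4 a)^3 = -1728 * (4*30)^3 mod 37 = 27
j = 27 * 15^(-1) mod 37 = 24

j = 24 (mod 37)


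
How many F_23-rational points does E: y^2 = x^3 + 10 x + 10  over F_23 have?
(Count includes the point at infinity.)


For each x in F_23, count y with y^2 = x^3 + 10 x + 10 mod 23:
  x = 5: RHS = 1, y in [1, 22]  -> 2 point(s)
  x = 7: RHS = 9, y in [3, 20]  -> 2 point(s)
  x = 8: RHS = 4, y in [2, 21]  -> 2 point(s)
  x = 9: RHS = 1, y in [1, 22]  -> 2 point(s)
  x = 10: RHS = 6, y in [11, 12]  -> 2 point(s)
  x = 11: RHS = 2, y in [5, 18]  -> 2 point(s)
  x = 12: RHS = 18, y in [8, 15]  -> 2 point(s)
  x = 15: RHS = 16, y in [4, 19]  -> 2 point(s)
Affine points: 16. Add the point at infinity: total = 17.

#E(F_23) = 17


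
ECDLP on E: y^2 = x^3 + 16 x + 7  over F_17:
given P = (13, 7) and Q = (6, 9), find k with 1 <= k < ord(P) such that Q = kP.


Enumerate multiples of P until we hit Q = (6, 9):
  1P = (13, 7)
  2P = (6, 8)
  3P = (6, 9)
Match found at i = 3.

k = 3


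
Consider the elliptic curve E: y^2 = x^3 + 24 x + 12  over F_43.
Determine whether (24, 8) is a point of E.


Check whether y^2 = x^3 + 24 x + 12 (mod 43) for (x, y) = (24, 8).
LHS: y^2 = 8^2 mod 43 = 21
RHS: x^3 + 24 x + 12 = 24^3 + 24*24 + 12 mod 43 = 7
LHS != RHS

No, not on the curve


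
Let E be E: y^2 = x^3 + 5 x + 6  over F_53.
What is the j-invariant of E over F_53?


Delta = -16(4 a^3 + 27 b^2) mod 53 = 33
-1728 * (4 a)^3 = -1728 * (4*5)^3 mod 53 = 43
j = 43 * 33^(-1) mod 53 = 27

j = 27 (mod 53)


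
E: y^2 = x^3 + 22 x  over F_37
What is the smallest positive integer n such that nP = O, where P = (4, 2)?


Compute successive multiples of P until we hit O:
  1P = (4, 2)
  2P = (30, 24)
  3P = (7, 4)
  4P = (10, 31)
  5P = (33, 12)
  6P = (27, 36)
  7P = (27, 1)
  8P = (33, 25)
  ... (continuing to 13P)
  13P = O

ord(P) = 13


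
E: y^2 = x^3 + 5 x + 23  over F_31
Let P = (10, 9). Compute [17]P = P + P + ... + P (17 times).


k = 17 = 10001_2 (binary, LSB first: 10001)
Double-and-add from P = (10, 9):
  bit 0 = 1: acc = O + (10, 9) = (10, 9)
  bit 1 = 0: acc unchanged = (10, 9)
  bit 2 = 0: acc unchanged = (10, 9)
  bit 3 = 0: acc unchanged = (10, 9)
  bit 4 = 1: acc = (10, 9) + (25, 5) = (29, 25)

17P = (29, 25)


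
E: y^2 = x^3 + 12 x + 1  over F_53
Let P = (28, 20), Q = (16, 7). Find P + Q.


P != Q, so use the chord formula.
s = (y2 - y1) / (x2 - x1) = (40) / (41) mod 53 = 32
x3 = s^2 - x1 - x2 mod 53 = 32^2 - 28 - 16 = 26
y3 = s (x1 - x3) - y1 mod 53 = 32 * (28 - 26) - 20 = 44

P + Q = (26, 44)


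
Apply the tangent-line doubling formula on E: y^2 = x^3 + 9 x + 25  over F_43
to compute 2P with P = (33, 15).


Doubling: s = (3 x1^2 + a) / (2 y1)
s = (3*33^2 + 9) / (2*15) mod 43 = 6
x3 = s^2 - 2 x1 mod 43 = 6^2 - 2*33 = 13
y3 = s (x1 - x3) - y1 mod 43 = 6 * (33 - 13) - 15 = 19

2P = (13, 19)


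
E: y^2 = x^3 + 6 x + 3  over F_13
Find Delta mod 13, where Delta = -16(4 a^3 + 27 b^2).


4 a^3 + 27 b^2 = 4*6^3 + 27*3^2 = 864 + 243 = 1107
Delta = -16 * (1107) = -17712
Delta mod 13 = 7

Delta = 7 (mod 13)


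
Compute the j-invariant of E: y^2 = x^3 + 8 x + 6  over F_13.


Delta = -16(4 a^3 + 27 b^2) mod 13 = 1
-1728 * (4 a)^3 = -1728 * (4*8)^3 mod 13 = 8
j = 8 * 1^(-1) mod 13 = 8

j = 8 (mod 13)


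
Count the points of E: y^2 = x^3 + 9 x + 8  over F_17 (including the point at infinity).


For each x in F_17, count y with y^2 = x^3 + 9 x + 8 mod 17:
  x = 0: RHS = 8, y in [5, 12]  -> 2 point(s)
  x = 1: RHS = 1, y in [1, 16]  -> 2 point(s)
  x = 2: RHS = 0, y in [0]  -> 1 point(s)
  x = 5: RHS = 8, y in [5, 12]  -> 2 point(s)
  x = 9: RHS = 2, y in [6, 11]  -> 2 point(s)
  x = 12: RHS = 8, y in [5, 12]  -> 2 point(s)
  x = 15: RHS = 16, y in [4, 13]  -> 2 point(s)
  x = 16: RHS = 15, y in [7, 10]  -> 2 point(s)
Affine points: 15. Add the point at infinity: total = 16.

#E(F_17) = 16


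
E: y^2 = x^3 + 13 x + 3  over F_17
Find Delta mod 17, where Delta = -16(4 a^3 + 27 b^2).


4 a^3 + 27 b^2 = 4*13^3 + 27*3^2 = 8788 + 243 = 9031
Delta = -16 * (9031) = -144496
Delta mod 17 = 4

Delta = 4 (mod 17)


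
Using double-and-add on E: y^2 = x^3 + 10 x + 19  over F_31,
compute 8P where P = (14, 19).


k = 8 = 1000_2 (binary, LSB first: 0001)
Double-and-add from P = (14, 19):
  bit 0 = 0: acc unchanged = O
  bit 1 = 0: acc unchanged = O
  bit 2 = 0: acc unchanged = O
  bit 3 = 1: acc = O + (24, 3) = (24, 3)

8P = (24, 3)


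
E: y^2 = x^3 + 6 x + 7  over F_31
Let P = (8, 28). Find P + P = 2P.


Doubling: s = (3 x1^2 + a) / (2 y1)
s = (3*8^2 + 6) / (2*28) mod 31 = 29
x3 = s^2 - 2 x1 mod 31 = 29^2 - 2*8 = 19
y3 = s (x1 - x3) - y1 mod 31 = 29 * (8 - 19) - 28 = 25

2P = (19, 25)


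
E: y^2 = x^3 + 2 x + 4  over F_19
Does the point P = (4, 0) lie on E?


Check whether y^2 = x^3 + 2 x + 4 (mod 19) for (x, y) = (4, 0).
LHS: y^2 = 0^2 mod 19 = 0
RHS: x^3 + 2 x + 4 = 4^3 + 2*4 + 4 mod 19 = 0
LHS = RHS

Yes, on the curve


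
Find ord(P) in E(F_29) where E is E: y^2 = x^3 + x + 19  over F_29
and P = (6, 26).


Compute successive multiples of P until we hit O:
  1P = (6, 26)
  2P = (24, 11)
  3P = (15, 25)
  4P = (3, 22)
  5P = (25, 26)
  6P = (27, 3)
  7P = (2, 0)
  8P = (27, 26)
  ... (continuing to 14P)
  14P = O

ord(P) = 14


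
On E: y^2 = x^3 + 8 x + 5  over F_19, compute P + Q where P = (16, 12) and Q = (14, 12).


P != Q, so use the chord formula.
s = (y2 - y1) / (x2 - x1) = (0) / (17) mod 19 = 0
x3 = s^2 - x1 - x2 mod 19 = 0^2 - 16 - 14 = 8
y3 = s (x1 - x3) - y1 mod 19 = 0 * (16 - 8) - 12 = 7

P + Q = (8, 7)


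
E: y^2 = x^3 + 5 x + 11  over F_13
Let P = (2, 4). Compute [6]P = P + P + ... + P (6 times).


k = 6 = 110_2 (binary, LSB first: 011)
Double-and-add from P = (2, 4):
  bit 0 = 0: acc unchanged = O
  bit 1 = 1: acc = O + (6, 7) = (6, 7)
  bit 2 = 1: acc = (6, 7) + (4, 11) = (7, 8)

6P = (7, 8)


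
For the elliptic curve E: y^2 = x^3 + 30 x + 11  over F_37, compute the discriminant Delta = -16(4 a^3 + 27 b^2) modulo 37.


4 a^3 + 27 b^2 = 4*30^3 + 27*11^2 = 108000 + 3267 = 111267
Delta = -16 * (111267) = -1780272
Delta mod 37 = 20

Delta = 20 (mod 37)


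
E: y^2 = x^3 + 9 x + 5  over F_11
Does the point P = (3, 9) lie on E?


Check whether y^2 = x^3 + 9 x + 5 (mod 11) for (x, y) = (3, 9).
LHS: y^2 = 9^2 mod 11 = 4
RHS: x^3 + 9 x + 5 = 3^3 + 9*3 + 5 mod 11 = 4
LHS = RHS

Yes, on the curve


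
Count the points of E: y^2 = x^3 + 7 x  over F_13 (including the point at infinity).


For each x in F_13, count y with y^2 = x^3 + 7 x + 0 mod 13:
  x = 0: RHS = 0, y in [0]  -> 1 point(s)
  x = 2: RHS = 9, y in [3, 10]  -> 2 point(s)
  x = 3: RHS = 9, y in [3, 10]  -> 2 point(s)
  x = 4: RHS = 1, y in [1, 12]  -> 2 point(s)
  x = 5: RHS = 4, y in [2, 11]  -> 2 point(s)
  x = 8: RHS = 9, y in [3, 10]  -> 2 point(s)
  x = 9: RHS = 12, y in [5, 8]  -> 2 point(s)
  x = 10: RHS = 4, y in [2, 11]  -> 2 point(s)
  x = 11: RHS = 4, y in [2, 11]  -> 2 point(s)
Affine points: 17. Add the point at infinity: total = 18.

#E(F_13) = 18


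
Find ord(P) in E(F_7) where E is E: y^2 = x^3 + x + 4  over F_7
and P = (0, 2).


Compute successive multiples of P until we hit O:
  1P = (0, 2)
  2P = (4, 4)
  3P = (5, 6)
  4P = (6, 3)
  5P = (2, 0)
  6P = (6, 4)
  7P = (5, 1)
  8P = (4, 3)
  ... (continuing to 10P)
  10P = O

ord(P) = 10


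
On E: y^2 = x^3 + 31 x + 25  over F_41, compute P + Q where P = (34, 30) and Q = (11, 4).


P != Q, so use the chord formula.
s = (y2 - y1) / (x2 - x1) = (15) / (18) mod 41 = 35
x3 = s^2 - x1 - x2 mod 41 = 35^2 - 34 - 11 = 32
y3 = s (x1 - x3) - y1 mod 41 = 35 * (34 - 32) - 30 = 40

P + Q = (32, 40)


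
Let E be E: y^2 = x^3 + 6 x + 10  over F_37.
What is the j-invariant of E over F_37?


Delta = -16(4 a^3 + 27 b^2) mod 37 = 30
-1728 * (4 a)^3 = -1728 * (4*6)^3 mod 37 = 31
j = 31 * 30^(-1) mod 37 = 22

j = 22 (mod 37)


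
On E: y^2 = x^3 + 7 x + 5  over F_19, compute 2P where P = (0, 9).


Doubling: s = (3 x1^2 + a) / (2 y1)
s = (3*0^2 + 7) / (2*9) mod 19 = 12
x3 = s^2 - 2 x1 mod 19 = 12^2 - 2*0 = 11
y3 = s (x1 - x3) - y1 mod 19 = 12 * (0 - 11) - 9 = 11

2P = (11, 11)


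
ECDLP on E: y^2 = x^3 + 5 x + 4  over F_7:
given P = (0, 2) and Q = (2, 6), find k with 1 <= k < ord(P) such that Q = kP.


Enumerate multiples of P until we hit Q = (2, 6):
  1P = (0, 2)
  2P = (2, 6)
Match found at i = 2.

k = 2


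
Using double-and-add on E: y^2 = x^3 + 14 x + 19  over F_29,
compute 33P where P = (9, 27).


k = 33 = 100001_2 (binary, LSB first: 100001)
Double-and-add from P = (9, 27):
  bit 0 = 1: acc = O + (9, 27) = (9, 27)
  bit 1 = 0: acc unchanged = (9, 27)
  bit 2 = 0: acc unchanged = (9, 27)
  bit 3 = 0: acc unchanged = (9, 27)
  bit 4 = 0: acc unchanged = (9, 27)
  bit 5 = 1: acc = (9, 27) + (28, 27) = (21, 2)

33P = (21, 2)


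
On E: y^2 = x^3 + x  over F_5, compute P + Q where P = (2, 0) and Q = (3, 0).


P != Q, so use the chord formula.
s = (y2 - y1) / (x2 - x1) = (0) / (1) mod 5 = 0
x3 = s^2 - x1 - x2 mod 5 = 0^2 - 2 - 3 = 0
y3 = s (x1 - x3) - y1 mod 5 = 0 * (2 - 0) - 0 = 0

P + Q = (0, 0)


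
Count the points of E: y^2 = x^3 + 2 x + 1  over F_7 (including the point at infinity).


For each x in F_7, count y with y^2 = x^3 + 2 x + 1 mod 7:
  x = 0: RHS = 1, y in [1, 6]  -> 2 point(s)
  x = 1: RHS = 4, y in [2, 5]  -> 2 point(s)
Affine points: 4. Add the point at infinity: total = 5.

#E(F_7) = 5


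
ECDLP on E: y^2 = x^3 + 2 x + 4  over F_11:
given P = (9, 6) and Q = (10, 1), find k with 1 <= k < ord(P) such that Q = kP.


Enumerate multiples of P until we hit Q = (10, 1):
  1P = (9, 6)
  2P = (2, 4)
  3P = (3, 2)
  4P = (8, 2)
  5P = (10, 1)
Match found at i = 5.

k = 5


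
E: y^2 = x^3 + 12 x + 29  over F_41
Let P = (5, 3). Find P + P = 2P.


Doubling: s = (3 x1^2 + a) / (2 y1)
s = (3*5^2 + 12) / (2*3) mod 41 = 35
x3 = s^2 - 2 x1 mod 41 = 35^2 - 2*5 = 26
y3 = s (x1 - x3) - y1 mod 41 = 35 * (5 - 26) - 3 = 0

2P = (26, 0)


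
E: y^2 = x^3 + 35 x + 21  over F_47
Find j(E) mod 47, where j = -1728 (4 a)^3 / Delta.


Delta = -16(4 a^3 + 27 b^2) mod 47 = 27
-1728 * (4 a)^3 = -1728 * (4*35)^3 mod 47 = 36
j = 36 * 27^(-1) mod 47 = 17

j = 17 (mod 47)


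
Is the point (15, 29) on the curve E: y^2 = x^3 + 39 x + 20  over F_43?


Check whether y^2 = x^3 + 39 x + 20 (mod 43) for (x, y) = (15, 29).
LHS: y^2 = 29^2 mod 43 = 24
RHS: x^3 + 39 x + 20 = 15^3 + 39*15 + 20 mod 43 = 24
LHS = RHS

Yes, on the curve


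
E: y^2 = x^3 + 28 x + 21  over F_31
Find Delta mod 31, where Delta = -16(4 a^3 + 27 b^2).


4 a^3 + 27 b^2 = 4*28^3 + 27*21^2 = 87808 + 11907 = 99715
Delta = -16 * (99715) = -1595440
Delta mod 31 = 6

Delta = 6 (mod 31)


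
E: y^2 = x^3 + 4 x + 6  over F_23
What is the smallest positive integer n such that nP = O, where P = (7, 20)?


Compute successive multiples of P until we hit O:
  1P = (7, 20)
  2P = (22, 1)
  3P = (0, 11)
  4P = (20, 6)
  5P = (9, 14)
  6P = (16, 7)
  7P = (16, 16)
  8P = (9, 9)
  ... (continuing to 13P)
  13P = O

ord(P) = 13


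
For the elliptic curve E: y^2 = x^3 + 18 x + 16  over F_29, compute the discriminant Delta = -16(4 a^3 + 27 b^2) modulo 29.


4 a^3 + 27 b^2 = 4*18^3 + 27*16^2 = 23328 + 6912 = 30240
Delta = -16 * (30240) = -483840
Delta mod 29 = 25

Delta = 25 (mod 29)


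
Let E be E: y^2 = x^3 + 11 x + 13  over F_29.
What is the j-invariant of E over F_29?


Delta = -16(4 a^3 + 27 b^2) mod 29 = 3
-1728 * (4 a)^3 = -1728 * (4*11)^3 mod 29 = 16
j = 16 * 3^(-1) mod 29 = 15

j = 15 (mod 29)


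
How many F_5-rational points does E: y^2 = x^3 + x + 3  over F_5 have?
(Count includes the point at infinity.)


For each x in F_5, count y with y^2 = x^3 + 1 x + 3 mod 5:
  x = 1: RHS = 0, y in [0]  -> 1 point(s)
  x = 4: RHS = 1, y in [1, 4]  -> 2 point(s)
Affine points: 3. Add the point at infinity: total = 4.

#E(F_5) = 4


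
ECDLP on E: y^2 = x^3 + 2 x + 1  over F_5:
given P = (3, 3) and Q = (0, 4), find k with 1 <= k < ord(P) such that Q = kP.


Enumerate multiples of P until we hit Q = (0, 4):
  1P = (3, 3)
  2P = (0, 4)
Match found at i = 2.

k = 2


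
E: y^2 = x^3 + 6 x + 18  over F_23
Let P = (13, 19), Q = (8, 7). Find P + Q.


P != Q, so use the chord formula.
s = (y2 - y1) / (x2 - x1) = (11) / (18) mod 23 = 7
x3 = s^2 - x1 - x2 mod 23 = 7^2 - 13 - 8 = 5
y3 = s (x1 - x3) - y1 mod 23 = 7 * (13 - 5) - 19 = 14

P + Q = (5, 14)


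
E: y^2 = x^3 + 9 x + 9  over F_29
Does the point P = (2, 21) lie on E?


Check whether y^2 = x^3 + 9 x + 9 (mod 29) for (x, y) = (2, 21).
LHS: y^2 = 21^2 mod 29 = 6
RHS: x^3 + 9 x + 9 = 2^3 + 9*2 + 9 mod 29 = 6
LHS = RHS

Yes, on the curve


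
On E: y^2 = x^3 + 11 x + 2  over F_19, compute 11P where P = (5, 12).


k = 11 = 1011_2 (binary, LSB first: 1101)
Double-and-add from P = (5, 12):
  bit 0 = 1: acc = O + (5, 12) = (5, 12)
  bit 1 = 1: acc = (5, 12) + (13, 10) = (7, 17)
  bit 2 = 0: acc unchanged = (7, 17)
  bit 3 = 1: acc = (7, 17) + (18, 16) = (5, 7)

11P = (5, 7)


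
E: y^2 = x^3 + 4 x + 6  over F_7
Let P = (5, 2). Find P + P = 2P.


Doubling: s = (3 x1^2 + a) / (2 y1)
s = (3*5^2 + 4) / (2*2) mod 7 = 4
x3 = s^2 - 2 x1 mod 7 = 4^2 - 2*5 = 6
y3 = s (x1 - x3) - y1 mod 7 = 4 * (5 - 6) - 2 = 1

2P = (6, 1)


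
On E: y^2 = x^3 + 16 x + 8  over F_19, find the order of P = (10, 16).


Compute successive multiples of P until we hit O:
  1P = (10, 16)
  2P = (3, 8)
  3P = (17, 14)
  4P = (1, 14)
  5P = (5, 2)
  6P = (5, 17)
  7P = (1, 5)
  8P = (17, 5)
  ... (continuing to 11P)
  11P = O

ord(P) = 11


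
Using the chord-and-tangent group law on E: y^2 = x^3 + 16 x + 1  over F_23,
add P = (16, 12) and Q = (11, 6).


P != Q, so use the chord formula.
s = (y2 - y1) / (x2 - x1) = (17) / (18) mod 23 = 15
x3 = s^2 - x1 - x2 mod 23 = 15^2 - 16 - 11 = 14
y3 = s (x1 - x3) - y1 mod 23 = 15 * (16 - 14) - 12 = 18

P + Q = (14, 18)


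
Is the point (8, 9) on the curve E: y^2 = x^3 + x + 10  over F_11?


Check whether y^2 = x^3 + 1 x + 10 (mod 11) for (x, y) = (8, 9).
LHS: y^2 = 9^2 mod 11 = 4
RHS: x^3 + 1 x + 10 = 8^3 + 1*8 + 10 mod 11 = 2
LHS != RHS

No, not on the curve


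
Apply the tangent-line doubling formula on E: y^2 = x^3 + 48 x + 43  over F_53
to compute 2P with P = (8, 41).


Doubling: s = (3 x1^2 + a) / (2 y1)
s = (3*8^2 + 48) / (2*41) mod 53 = 43
x3 = s^2 - 2 x1 mod 53 = 43^2 - 2*8 = 31
y3 = s (x1 - x3) - y1 mod 53 = 43 * (8 - 31) - 41 = 30

2P = (31, 30)


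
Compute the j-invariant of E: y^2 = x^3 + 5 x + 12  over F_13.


Delta = -16(4 a^3 + 27 b^2) mod 13 = 5
-1728 * (4 a)^3 = -1728 * (4*5)^3 mod 13 = 5
j = 5 * 5^(-1) mod 13 = 1

j = 1 (mod 13)


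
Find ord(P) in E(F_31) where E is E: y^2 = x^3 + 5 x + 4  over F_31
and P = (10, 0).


Compute successive multiples of P until we hit O:
  1P = (10, 0)
  2P = O

ord(P) = 2


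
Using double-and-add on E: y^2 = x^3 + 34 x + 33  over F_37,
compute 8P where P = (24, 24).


k = 8 = 1000_2 (binary, LSB first: 0001)
Double-and-add from P = (24, 24):
  bit 0 = 0: acc unchanged = O
  bit 1 = 0: acc unchanged = O
  bit 2 = 0: acc unchanged = O
  bit 3 = 1: acc = O + (14, 21) = (14, 21)

8P = (14, 21)


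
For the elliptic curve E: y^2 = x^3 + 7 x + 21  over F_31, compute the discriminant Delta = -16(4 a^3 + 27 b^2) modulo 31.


4 a^3 + 27 b^2 = 4*7^3 + 27*21^2 = 1372 + 11907 = 13279
Delta = -16 * (13279) = -212464
Delta mod 31 = 10

Delta = 10 (mod 31)


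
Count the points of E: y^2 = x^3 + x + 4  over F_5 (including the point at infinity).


For each x in F_5, count y with y^2 = x^3 + 1 x + 4 mod 5:
  x = 0: RHS = 4, y in [2, 3]  -> 2 point(s)
  x = 1: RHS = 1, y in [1, 4]  -> 2 point(s)
  x = 2: RHS = 4, y in [2, 3]  -> 2 point(s)
  x = 3: RHS = 4, y in [2, 3]  -> 2 point(s)
Affine points: 8. Add the point at infinity: total = 9.

#E(F_5) = 9


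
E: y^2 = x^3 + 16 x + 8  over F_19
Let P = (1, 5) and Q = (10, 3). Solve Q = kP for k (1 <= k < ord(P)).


Enumerate multiples of P until we hit Q = (10, 3):
  1P = (1, 5)
  2P = (17, 14)
  3P = (10, 3)
Match found at i = 3.

k = 3


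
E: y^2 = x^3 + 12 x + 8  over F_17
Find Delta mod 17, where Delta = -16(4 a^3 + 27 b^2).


4 a^3 + 27 b^2 = 4*12^3 + 27*8^2 = 6912 + 1728 = 8640
Delta = -16 * (8640) = -138240
Delta mod 17 = 4

Delta = 4 (mod 17)


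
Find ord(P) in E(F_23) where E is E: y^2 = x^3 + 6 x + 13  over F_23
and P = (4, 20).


Compute successive multiples of P until we hit O:
  1P = (4, 20)
  2P = (4, 3)
  3P = O

ord(P) = 3


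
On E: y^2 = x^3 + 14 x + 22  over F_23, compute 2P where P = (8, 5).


Doubling: s = (3 x1^2 + a) / (2 y1)
s = (3*8^2 + 14) / (2*5) mod 23 = 16
x3 = s^2 - 2 x1 mod 23 = 16^2 - 2*8 = 10
y3 = s (x1 - x3) - y1 mod 23 = 16 * (8 - 10) - 5 = 9

2P = (10, 9)


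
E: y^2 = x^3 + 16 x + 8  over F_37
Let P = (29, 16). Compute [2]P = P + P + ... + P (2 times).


k = 2 = 10_2 (binary, LSB first: 01)
Double-and-add from P = (29, 16):
  bit 0 = 0: acc unchanged = O
  bit 1 = 1: acc = O + (12, 2) = (12, 2)

2P = (12, 2)


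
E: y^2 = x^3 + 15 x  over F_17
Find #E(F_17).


For each x in F_17, count y with y^2 = x^3 + 15 x + 0 mod 17:
  x = 0: RHS = 0, y in [0]  -> 1 point(s)
  x = 1: RHS = 16, y in [4, 13]  -> 2 point(s)
  x = 2: RHS = 4, y in [2, 15]  -> 2 point(s)
  x = 3: RHS = 4, y in [2, 15]  -> 2 point(s)
  x = 5: RHS = 13, y in [8, 9]  -> 2 point(s)
  x = 6: RHS = 0, y in [0]  -> 1 point(s)
  x = 11: RHS = 0, y in [0]  -> 1 point(s)
  x = 12: RHS = 4, y in [2, 15]  -> 2 point(s)
  x = 14: RHS = 13, y in [8, 9]  -> 2 point(s)
  x = 15: RHS = 13, y in [8, 9]  -> 2 point(s)
  x = 16: RHS = 1, y in [1, 16]  -> 2 point(s)
Affine points: 19. Add the point at infinity: total = 20.

#E(F_17) = 20


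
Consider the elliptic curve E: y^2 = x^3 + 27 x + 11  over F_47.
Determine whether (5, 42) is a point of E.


Check whether y^2 = x^3 + 27 x + 11 (mod 47) for (x, y) = (5, 42).
LHS: y^2 = 42^2 mod 47 = 25
RHS: x^3 + 27 x + 11 = 5^3 + 27*5 + 11 mod 47 = 36
LHS != RHS

No, not on the curve


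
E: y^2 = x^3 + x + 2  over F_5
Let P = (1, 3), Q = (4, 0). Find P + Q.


P != Q, so use the chord formula.
s = (y2 - y1) / (x2 - x1) = (2) / (3) mod 5 = 4
x3 = s^2 - x1 - x2 mod 5 = 4^2 - 1 - 4 = 1
y3 = s (x1 - x3) - y1 mod 5 = 4 * (1 - 1) - 3 = 2

P + Q = (1, 2)


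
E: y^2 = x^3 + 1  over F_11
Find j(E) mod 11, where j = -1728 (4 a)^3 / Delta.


Delta = -16(4 a^3 + 27 b^2) mod 11 = 8
-1728 * (4 a)^3 = -1728 * (4*0)^3 mod 11 = 0
j = 0 * 8^(-1) mod 11 = 0

j = 0 (mod 11)


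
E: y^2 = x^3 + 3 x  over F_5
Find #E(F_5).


For each x in F_5, count y with y^2 = x^3 + 3 x + 0 mod 5:
  x = 0: RHS = 0, y in [0]  -> 1 point(s)
  x = 1: RHS = 4, y in [2, 3]  -> 2 point(s)
  x = 2: RHS = 4, y in [2, 3]  -> 2 point(s)
  x = 3: RHS = 1, y in [1, 4]  -> 2 point(s)
  x = 4: RHS = 1, y in [1, 4]  -> 2 point(s)
Affine points: 9. Add the point at infinity: total = 10.

#E(F_5) = 10


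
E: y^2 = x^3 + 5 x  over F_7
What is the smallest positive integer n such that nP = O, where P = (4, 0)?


Compute successive multiples of P until we hit O:
  1P = (4, 0)
  2P = O

ord(P) = 2


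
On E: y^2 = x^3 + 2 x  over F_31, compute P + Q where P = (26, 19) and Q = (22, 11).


P != Q, so use the chord formula.
s = (y2 - y1) / (x2 - x1) = (23) / (27) mod 31 = 2
x3 = s^2 - x1 - x2 mod 31 = 2^2 - 26 - 22 = 18
y3 = s (x1 - x3) - y1 mod 31 = 2 * (26 - 18) - 19 = 28

P + Q = (18, 28)


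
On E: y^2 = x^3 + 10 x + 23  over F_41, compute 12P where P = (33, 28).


k = 12 = 1100_2 (binary, LSB first: 0011)
Double-and-add from P = (33, 28):
  bit 0 = 0: acc unchanged = O
  bit 1 = 0: acc unchanged = O
  bit 2 = 1: acc = O + (29, 26) = (29, 26)
  bit 3 = 1: acc = (29, 26) + (4, 2) = (0, 33)

12P = (0, 33)


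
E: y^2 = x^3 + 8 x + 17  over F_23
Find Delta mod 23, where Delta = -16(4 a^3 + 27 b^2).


4 a^3 + 27 b^2 = 4*8^3 + 27*17^2 = 2048 + 7803 = 9851
Delta = -16 * (9851) = -157616
Delta mod 23 = 3

Delta = 3 (mod 23)


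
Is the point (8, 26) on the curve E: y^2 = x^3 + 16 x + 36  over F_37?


Check whether y^2 = x^3 + 16 x + 36 (mod 37) for (x, y) = (8, 26).
LHS: y^2 = 26^2 mod 37 = 10
RHS: x^3 + 16 x + 36 = 8^3 + 16*8 + 36 mod 37 = 10
LHS = RHS

Yes, on the curve


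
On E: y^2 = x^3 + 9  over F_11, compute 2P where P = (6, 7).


Doubling: s = (3 x1^2 + a) / (2 y1)
s = (3*6^2 + 0) / (2*7) mod 11 = 3
x3 = s^2 - 2 x1 mod 11 = 3^2 - 2*6 = 8
y3 = s (x1 - x3) - y1 mod 11 = 3 * (6 - 8) - 7 = 9

2P = (8, 9)


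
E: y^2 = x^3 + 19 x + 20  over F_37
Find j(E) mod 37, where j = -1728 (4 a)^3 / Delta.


Delta = -16(4 a^3 + 27 b^2) mod 37 = 19
-1728 * (4 a)^3 = -1728 * (4*19)^3 mod 37 = 14
j = 14 * 19^(-1) mod 37 = 28

j = 28 (mod 37)


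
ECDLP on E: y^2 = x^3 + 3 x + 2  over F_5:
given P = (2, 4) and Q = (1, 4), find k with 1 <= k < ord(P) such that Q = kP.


Enumerate multiples of P until we hit Q = (1, 4):
  1P = (2, 4)
  2P = (1, 1)
  3P = (1, 4)
Match found at i = 3.

k = 3


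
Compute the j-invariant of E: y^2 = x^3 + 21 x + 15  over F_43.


Delta = -16(4 a^3 + 27 b^2) mod 43 = 31
-1728 * (4 a)^3 = -1728 * (4*21)^3 mod 43 = 21
j = 21 * 31^(-1) mod 43 = 9

j = 9 (mod 43)


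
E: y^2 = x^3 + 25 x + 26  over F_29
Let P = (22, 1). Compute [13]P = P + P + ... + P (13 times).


k = 13 = 1101_2 (binary, LSB first: 1011)
Double-and-add from P = (22, 1):
  bit 0 = 1: acc = O + (22, 1) = (22, 1)
  bit 1 = 0: acc unchanged = (22, 1)
  bit 2 = 1: acc = (22, 1) + (19, 9) = (8, 10)
  bit 3 = 1: acc = (8, 10) + (4, 25) = (22, 28)

13P = (22, 28)


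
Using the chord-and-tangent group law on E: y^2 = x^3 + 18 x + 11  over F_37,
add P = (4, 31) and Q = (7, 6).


P != Q, so use the chord formula.
s = (y2 - y1) / (x2 - x1) = (12) / (3) mod 37 = 4
x3 = s^2 - x1 - x2 mod 37 = 4^2 - 4 - 7 = 5
y3 = s (x1 - x3) - y1 mod 37 = 4 * (4 - 5) - 31 = 2

P + Q = (5, 2)


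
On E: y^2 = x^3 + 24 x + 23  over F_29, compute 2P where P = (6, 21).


Doubling: s = (3 x1^2 + a) / (2 y1)
s = (3*6^2 + 24) / (2*21) mod 29 = 28
x3 = s^2 - 2 x1 mod 29 = 28^2 - 2*6 = 18
y3 = s (x1 - x3) - y1 mod 29 = 28 * (6 - 18) - 21 = 20

2P = (18, 20)


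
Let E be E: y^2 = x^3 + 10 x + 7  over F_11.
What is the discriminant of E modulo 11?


4 a^3 + 27 b^2 = 4*10^3 + 27*7^2 = 4000 + 1323 = 5323
Delta = -16 * (5323) = -85168
Delta mod 11 = 5

Delta = 5 (mod 11)


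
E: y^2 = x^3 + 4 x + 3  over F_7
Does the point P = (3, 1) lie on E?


Check whether y^2 = x^3 + 4 x + 3 (mod 7) for (x, y) = (3, 1).
LHS: y^2 = 1^2 mod 7 = 1
RHS: x^3 + 4 x + 3 = 3^3 + 4*3 + 3 mod 7 = 0
LHS != RHS

No, not on the curve


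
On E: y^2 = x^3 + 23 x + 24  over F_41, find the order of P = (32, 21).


Compute successive multiples of P until we hit O:
  1P = (32, 21)
  2P = (8, 8)
  3P = (24, 38)
  4P = (35, 11)
  5P = (17, 11)
  6P = (38, 16)
  7P = (7, 6)
  8P = (4, 4)
  ... (continuing to 19P)
  19P = O

ord(P) = 19


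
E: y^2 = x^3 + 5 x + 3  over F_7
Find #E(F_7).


For each x in F_7, count y with y^2 = x^3 + 5 x + 3 mod 7:
  x = 1: RHS = 2, y in [3, 4]  -> 2 point(s)
  x = 2: RHS = 0, y in [0]  -> 1 point(s)
  x = 6: RHS = 4, y in [2, 5]  -> 2 point(s)
Affine points: 5. Add the point at infinity: total = 6.

#E(F_7) = 6


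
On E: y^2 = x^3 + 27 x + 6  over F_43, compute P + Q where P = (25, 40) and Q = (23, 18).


P != Q, so use the chord formula.
s = (y2 - y1) / (x2 - x1) = (21) / (41) mod 43 = 11
x3 = s^2 - x1 - x2 mod 43 = 11^2 - 25 - 23 = 30
y3 = s (x1 - x3) - y1 mod 43 = 11 * (25 - 30) - 40 = 34

P + Q = (30, 34)


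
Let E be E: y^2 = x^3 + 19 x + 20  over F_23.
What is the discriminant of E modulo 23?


4 a^3 + 27 b^2 = 4*19^3 + 27*20^2 = 27436 + 10800 = 38236
Delta = -16 * (38236) = -611776
Delta mod 23 = 1

Delta = 1 (mod 23)


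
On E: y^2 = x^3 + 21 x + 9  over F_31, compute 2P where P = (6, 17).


Doubling: s = (3 x1^2 + a) / (2 y1)
s = (3*6^2 + 21) / (2*17) mod 31 = 12
x3 = s^2 - 2 x1 mod 31 = 12^2 - 2*6 = 8
y3 = s (x1 - x3) - y1 mod 31 = 12 * (6 - 8) - 17 = 21

2P = (8, 21)


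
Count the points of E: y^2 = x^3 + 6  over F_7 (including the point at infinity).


For each x in F_7, count y with y^2 = x^3 + 0 x + 6 mod 7:
  x = 1: RHS = 0, y in [0]  -> 1 point(s)
  x = 2: RHS = 0, y in [0]  -> 1 point(s)
  x = 4: RHS = 0, y in [0]  -> 1 point(s)
Affine points: 3. Add the point at infinity: total = 4.

#E(F_7) = 4


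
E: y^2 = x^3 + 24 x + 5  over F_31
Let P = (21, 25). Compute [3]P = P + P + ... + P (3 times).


k = 3 = 11_2 (binary, LSB first: 11)
Double-and-add from P = (21, 25):
  bit 0 = 1: acc = O + (21, 25) = (21, 25)
  bit 1 = 1: acc = (21, 25) + (5, 8) = (14, 27)

3P = (14, 27)


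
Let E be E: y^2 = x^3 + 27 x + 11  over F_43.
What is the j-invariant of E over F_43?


Delta = -16(4 a^3 + 27 b^2) mod 43 = 32
-1728 * (4 a)^3 = -1728 * (4*27)^3 mod 43 = 42
j = 42 * 32^(-1) mod 43 = 4

j = 4 (mod 43)


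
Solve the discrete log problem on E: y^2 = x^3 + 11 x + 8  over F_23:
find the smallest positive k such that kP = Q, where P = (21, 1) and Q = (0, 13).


Enumerate multiples of P until we hit Q = (0, 13):
  1P = (21, 1)
  2P = (4, 22)
  3P = (16, 5)
  4P = (17, 5)
  5P = (9, 10)
  6P = (18, 14)
  7P = (13, 18)
  8P = (14, 10)
  9P = (15, 11)
  10P = (0, 10)
  11P = (5, 2)
  12P = (5, 21)
  13P = (0, 13)
Match found at i = 13.

k = 13


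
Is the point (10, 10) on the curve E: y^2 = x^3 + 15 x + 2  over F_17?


Check whether y^2 = x^3 + 15 x + 2 (mod 17) for (x, y) = (10, 10).
LHS: y^2 = 10^2 mod 17 = 15
RHS: x^3 + 15 x + 2 = 10^3 + 15*10 + 2 mod 17 = 13
LHS != RHS

No, not on the curve


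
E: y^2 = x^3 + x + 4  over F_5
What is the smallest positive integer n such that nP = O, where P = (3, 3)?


Compute successive multiples of P until we hit O:
  1P = (3, 3)
  2P = (3, 2)
  3P = O

ord(P) = 3


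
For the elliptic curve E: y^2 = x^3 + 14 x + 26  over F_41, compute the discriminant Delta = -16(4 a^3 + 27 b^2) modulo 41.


4 a^3 + 27 b^2 = 4*14^3 + 27*26^2 = 10976 + 18252 = 29228
Delta = -16 * (29228) = -467648
Delta mod 41 = 39

Delta = 39 (mod 41)


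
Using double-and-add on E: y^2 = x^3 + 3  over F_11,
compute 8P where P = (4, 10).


k = 8 = 1000_2 (binary, LSB first: 0001)
Double-and-add from P = (4, 10):
  bit 0 = 0: acc unchanged = O
  bit 1 = 0: acc unchanged = O
  bit 2 = 0: acc unchanged = O
  bit 3 = 1: acc = O + (0, 5) = (0, 5)

8P = (0, 5)


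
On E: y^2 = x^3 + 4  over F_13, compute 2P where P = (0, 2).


Doubling: s = (3 x1^2 + a) / (2 y1)
s = (3*0^2 + 0) / (2*2) mod 13 = 0
x3 = s^2 - 2 x1 mod 13 = 0^2 - 2*0 = 0
y3 = s (x1 - x3) - y1 mod 13 = 0 * (0 - 0) - 2 = 11

2P = (0, 11)


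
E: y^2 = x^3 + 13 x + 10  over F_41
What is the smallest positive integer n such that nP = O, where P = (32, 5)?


Compute successive multiples of P until we hit O:
  1P = (32, 5)
  2P = (19, 8)
  3P = (0, 16)
  4P = (11, 7)
  5P = (14, 5)
  6P = (36, 36)
  7P = (10, 22)
  8P = (9, 35)
  ... (continuing to 37P)
  37P = O

ord(P) = 37


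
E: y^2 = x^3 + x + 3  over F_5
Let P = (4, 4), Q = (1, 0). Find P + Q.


P != Q, so use the chord formula.
s = (y2 - y1) / (x2 - x1) = (1) / (2) mod 5 = 3
x3 = s^2 - x1 - x2 mod 5 = 3^2 - 4 - 1 = 4
y3 = s (x1 - x3) - y1 mod 5 = 3 * (4 - 4) - 4 = 1

P + Q = (4, 1)


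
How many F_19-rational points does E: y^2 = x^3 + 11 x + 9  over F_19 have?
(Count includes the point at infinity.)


For each x in F_19, count y with y^2 = x^3 + 11 x + 9 mod 19:
  x = 0: RHS = 9, y in [3, 16]  -> 2 point(s)
  x = 2: RHS = 1, y in [1, 18]  -> 2 point(s)
  x = 6: RHS = 6, y in [5, 14]  -> 2 point(s)
  x = 7: RHS = 11, y in [7, 12]  -> 2 point(s)
  x = 8: RHS = 1, y in [1, 18]  -> 2 point(s)
  x = 9: RHS = 1, y in [1, 18]  -> 2 point(s)
  x = 10: RHS = 17, y in [6, 13]  -> 2 point(s)
  x = 11: RHS = 17, y in [6, 13]  -> 2 point(s)
  x = 12: RHS = 7, y in [8, 11]  -> 2 point(s)
  x = 14: RHS = 0, y in [0]  -> 1 point(s)
  x = 16: RHS = 6, y in [5, 14]  -> 2 point(s)
  x = 17: RHS = 17, y in [6, 13]  -> 2 point(s)
  x = 18: RHS = 16, y in [4, 15]  -> 2 point(s)
Affine points: 25. Add the point at infinity: total = 26.

#E(F_19) = 26


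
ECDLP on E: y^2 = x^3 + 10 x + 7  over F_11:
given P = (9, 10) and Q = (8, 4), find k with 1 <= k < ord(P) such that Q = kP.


Enumerate multiples of P until we hit Q = (8, 4):
  1P = (9, 10)
  2P = (4, 1)
  3P = (3, 3)
  4P = (8, 4)
Match found at i = 4.

k = 4


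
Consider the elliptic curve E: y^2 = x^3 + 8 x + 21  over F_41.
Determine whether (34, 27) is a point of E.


Check whether y^2 = x^3 + 8 x + 21 (mod 41) for (x, y) = (34, 27).
LHS: y^2 = 27^2 mod 41 = 32
RHS: x^3 + 8 x + 21 = 34^3 + 8*34 + 21 mod 41 = 32
LHS = RHS

Yes, on the curve


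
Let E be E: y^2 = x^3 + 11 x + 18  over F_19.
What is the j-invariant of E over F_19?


Delta = -16(4 a^3 + 27 b^2) mod 19 = 17
-1728 * (4 a)^3 = -1728 * (4*11)^3 mod 19 = 7
j = 7 * 17^(-1) mod 19 = 6

j = 6 (mod 19)


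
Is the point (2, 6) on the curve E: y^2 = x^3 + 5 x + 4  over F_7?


Check whether y^2 = x^3 + 5 x + 4 (mod 7) for (x, y) = (2, 6).
LHS: y^2 = 6^2 mod 7 = 1
RHS: x^3 + 5 x + 4 = 2^3 + 5*2 + 4 mod 7 = 1
LHS = RHS

Yes, on the curve


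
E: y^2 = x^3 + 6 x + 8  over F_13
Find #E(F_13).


For each x in F_13, count y with y^2 = x^3 + 6 x + 8 mod 13:
  x = 3: RHS = 1, y in [1, 12]  -> 2 point(s)
  x = 6: RHS = 0, y in [0]  -> 1 point(s)
  x = 7: RHS = 3, y in [4, 9]  -> 2 point(s)
  x = 8: RHS = 9, y in [3, 10]  -> 2 point(s)
  x = 11: RHS = 1, y in [1, 12]  -> 2 point(s)
  x = 12: RHS = 1, y in [1, 12]  -> 2 point(s)
Affine points: 11. Add the point at infinity: total = 12.

#E(F_13) = 12


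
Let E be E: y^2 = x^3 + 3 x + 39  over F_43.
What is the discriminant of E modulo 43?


4 a^3 + 27 b^2 = 4*3^3 + 27*39^2 = 108 + 41067 = 41175
Delta = -16 * (41175) = -658800
Delta mod 43 = 3

Delta = 3 (mod 43)


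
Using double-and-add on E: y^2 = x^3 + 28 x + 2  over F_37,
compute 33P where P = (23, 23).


k = 33 = 100001_2 (binary, LSB first: 100001)
Double-and-add from P = (23, 23):
  bit 0 = 1: acc = O + (23, 23) = (23, 23)
  bit 1 = 0: acc unchanged = (23, 23)
  bit 2 = 0: acc unchanged = (23, 23)
  bit 3 = 0: acc unchanged = (23, 23)
  bit 4 = 0: acc unchanged = (23, 23)
  bit 5 = 1: acc = (23, 23) + (32, 12) = (31, 32)

33P = (31, 32)


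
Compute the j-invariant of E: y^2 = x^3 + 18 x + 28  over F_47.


Delta = -16(4 a^3 + 27 b^2) mod 47 = 20
-1728 * (4 a)^3 = -1728 * (4*18)^3 mod 47 = 43
j = 43 * 20^(-1) mod 47 = 28

j = 28 (mod 47)


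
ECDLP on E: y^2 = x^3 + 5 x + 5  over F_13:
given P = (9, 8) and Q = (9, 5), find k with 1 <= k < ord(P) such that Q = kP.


Enumerate multiples of P until we hit Q = (9, 5):
  1P = (9, 8)
  2P = (11, 0)
  3P = (9, 5)
Match found at i = 3.

k = 3


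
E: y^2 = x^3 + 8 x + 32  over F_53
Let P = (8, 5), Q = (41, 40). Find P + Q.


P != Q, so use the chord formula.
s = (y2 - y1) / (x2 - x1) = (35) / (33) mod 53 = 38
x3 = s^2 - x1 - x2 mod 53 = 38^2 - 8 - 41 = 17
y3 = s (x1 - x3) - y1 mod 53 = 38 * (8 - 17) - 5 = 24

P + Q = (17, 24)


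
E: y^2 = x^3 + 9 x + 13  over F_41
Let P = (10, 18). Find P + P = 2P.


Doubling: s = (3 x1^2 + a) / (2 y1)
s = (3*10^2 + 9) / (2*18) mod 41 = 12
x3 = s^2 - 2 x1 mod 41 = 12^2 - 2*10 = 1
y3 = s (x1 - x3) - y1 mod 41 = 12 * (10 - 1) - 18 = 8

2P = (1, 8)


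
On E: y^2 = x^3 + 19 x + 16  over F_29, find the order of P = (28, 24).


Compute successive multiples of P until we hit O:
  1P = (28, 24)
  2P = (8, 19)
  3P = (13, 16)
  4P = (12, 0)
  5P = (13, 13)
  6P = (8, 10)
  7P = (28, 5)
  8P = O

ord(P) = 8


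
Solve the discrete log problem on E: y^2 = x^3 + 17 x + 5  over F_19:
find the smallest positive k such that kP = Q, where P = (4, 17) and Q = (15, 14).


Enumerate multiples of P until we hit Q = (15, 14):
  1P = (4, 17)
  2P = (15, 5)
  3P = (7, 7)
  4P = (17, 1)
  5P = (3, 11)
  6P = (10, 4)
  7P = (6, 0)
  8P = (10, 15)
  9P = (3, 8)
  10P = (17, 18)
  11P = (7, 12)
  12P = (15, 14)
Match found at i = 12.

k = 12


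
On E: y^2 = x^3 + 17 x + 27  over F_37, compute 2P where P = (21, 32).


Doubling: s = (3 x1^2 + a) / (2 y1)
s = (3*21^2 + 17) / (2*32) mod 37 = 14
x3 = s^2 - 2 x1 mod 37 = 14^2 - 2*21 = 6
y3 = s (x1 - x3) - y1 mod 37 = 14 * (21 - 6) - 32 = 30

2P = (6, 30)


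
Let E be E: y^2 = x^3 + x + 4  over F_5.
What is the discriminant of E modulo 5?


4 a^3 + 27 b^2 = 4*1^3 + 27*4^2 = 4 + 432 = 436
Delta = -16 * (436) = -6976
Delta mod 5 = 4

Delta = 4 (mod 5)


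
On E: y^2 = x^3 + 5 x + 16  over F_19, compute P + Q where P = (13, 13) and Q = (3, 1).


P != Q, so use the chord formula.
s = (y2 - y1) / (x2 - x1) = (7) / (9) mod 19 = 5
x3 = s^2 - x1 - x2 mod 19 = 5^2 - 13 - 3 = 9
y3 = s (x1 - x3) - y1 mod 19 = 5 * (13 - 9) - 13 = 7

P + Q = (9, 7)


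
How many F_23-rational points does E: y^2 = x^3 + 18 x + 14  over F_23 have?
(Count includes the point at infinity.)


For each x in F_23, count y with y^2 = x^3 + 18 x + 14 mod 23:
  x = 2: RHS = 12, y in [9, 14]  -> 2 point(s)
  x = 3: RHS = 3, y in [7, 16]  -> 2 point(s)
  x = 4: RHS = 12, y in [9, 14]  -> 2 point(s)
  x = 6: RHS = 16, y in [4, 19]  -> 2 point(s)
  x = 7: RHS = 0, y in [0]  -> 1 point(s)
  x = 8: RHS = 3, y in [7, 16]  -> 2 point(s)
  x = 9: RHS = 8, y in [10, 13]  -> 2 point(s)
  x = 11: RHS = 2, y in [5, 18]  -> 2 point(s)
  x = 12: RHS = 3, y in [7, 16]  -> 2 point(s)
  x = 15: RHS = 2, y in [5, 18]  -> 2 point(s)
  x = 17: RHS = 12, y in [9, 14]  -> 2 point(s)
  x = 18: RHS = 6, y in [11, 12]  -> 2 point(s)
  x = 19: RHS = 16, y in [4, 19]  -> 2 point(s)
  x = 20: RHS = 2, y in [5, 18]  -> 2 point(s)
  x = 21: RHS = 16, y in [4, 19]  -> 2 point(s)
  x = 22: RHS = 18, y in [8, 15]  -> 2 point(s)
Affine points: 31. Add the point at infinity: total = 32.

#E(F_23) = 32


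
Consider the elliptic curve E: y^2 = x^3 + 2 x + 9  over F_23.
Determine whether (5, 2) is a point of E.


Check whether y^2 = x^3 + 2 x + 9 (mod 23) for (x, y) = (5, 2).
LHS: y^2 = 2^2 mod 23 = 4
RHS: x^3 + 2 x + 9 = 5^3 + 2*5 + 9 mod 23 = 6
LHS != RHS

No, not on the curve


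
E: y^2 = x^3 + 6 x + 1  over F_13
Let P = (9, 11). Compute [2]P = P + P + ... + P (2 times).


k = 2 = 10_2 (binary, LSB first: 01)
Double-and-add from P = (9, 11):
  bit 0 = 0: acc unchanged = O
  bit 1 = 1: acc = O + (5, 0) = (5, 0)

2P = (5, 0)


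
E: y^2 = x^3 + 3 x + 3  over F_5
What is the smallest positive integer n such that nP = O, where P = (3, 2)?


Compute successive multiples of P until we hit O:
  1P = (3, 2)
  2P = (4, 3)
  3P = (4, 2)
  4P = (3, 3)
  5P = O

ord(P) = 5


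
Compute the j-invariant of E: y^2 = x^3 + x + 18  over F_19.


Delta = -16(4 a^3 + 27 b^2) mod 19 = 17
-1728 * (4 a)^3 = -1728 * (4*1)^3 mod 19 = 7
j = 7 * 17^(-1) mod 19 = 6

j = 6 (mod 19)


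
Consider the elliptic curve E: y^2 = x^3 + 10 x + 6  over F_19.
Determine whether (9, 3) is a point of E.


Check whether y^2 = x^3 + 10 x + 6 (mod 19) for (x, y) = (9, 3).
LHS: y^2 = 3^2 mod 19 = 9
RHS: x^3 + 10 x + 6 = 9^3 + 10*9 + 6 mod 19 = 8
LHS != RHS

No, not on the curve


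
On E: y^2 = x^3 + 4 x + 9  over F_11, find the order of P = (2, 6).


Compute successive multiples of P until we hit O:
  1P = (2, 6)
  2P = (10, 9)
  3P = (0, 3)
  4P = (3, 9)
  5P = (4, 10)
  6P = (9, 2)
  7P = (1, 6)
  8P = (8, 5)
  ... (continuing to 18P)
  18P = O

ord(P) = 18


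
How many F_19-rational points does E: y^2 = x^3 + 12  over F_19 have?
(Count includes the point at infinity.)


For each x in F_19, count y with y^2 = x^3 + 0 x + 12 mod 19:
  x = 2: RHS = 1, y in [1, 18]  -> 2 point(s)
  x = 3: RHS = 1, y in [1, 18]  -> 2 point(s)
  x = 4: RHS = 0, y in [0]  -> 1 point(s)
  x = 5: RHS = 4, y in [2, 17]  -> 2 point(s)
  x = 6: RHS = 0, y in [0]  -> 1 point(s)
  x = 8: RHS = 11, y in [7, 12]  -> 2 point(s)
  x = 9: RHS = 0, y in [0]  -> 1 point(s)
  x = 10: RHS = 5, y in [9, 10]  -> 2 point(s)
  x = 12: RHS = 11, y in [7, 12]  -> 2 point(s)
  x = 13: RHS = 5, y in [9, 10]  -> 2 point(s)
  x = 14: RHS = 1, y in [1, 18]  -> 2 point(s)
  x = 15: RHS = 5, y in [9, 10]  -> 2 point(s)
  x = 16: RHS = 4, y in [2, 17]  -> 2 point(s)
  x = 17: RHS = 4, y in [2, 17]  -> 2 point(s)
  x = 18: RHS = 11, y in [7, 12]  -> 2 point(s)
Affine points: 27. Add the point at infinity: total = 28.

#E(F_19) = 28


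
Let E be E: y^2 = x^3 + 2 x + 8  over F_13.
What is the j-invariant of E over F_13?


Delta = -16(4 a^3 + 27 b^2) mod 13 = 11
-1728 * (4 a)^3 = -1728 * (4*2)^3 mod 13 = 5
j = 5 * 11^(-1) mod 13 = 4

j = 4 (mod 13)


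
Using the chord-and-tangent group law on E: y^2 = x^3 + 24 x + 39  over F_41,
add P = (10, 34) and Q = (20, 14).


P != Q, so use the chord formula.
s = (y2 - y1) / (x2 - x1) = (21) / (10) mod 41 = 39
x3 = s^2 - x1 - x2 mod 41 = 39^2 - 10 - 20 = 15
y3 = s (x1 - x3) - y1 mod 41 = 39 * (10 - 15) - 34 = 17

P + Q = (15, 17)


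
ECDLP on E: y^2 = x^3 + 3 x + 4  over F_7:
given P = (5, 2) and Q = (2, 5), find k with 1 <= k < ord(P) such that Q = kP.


Enumerate multiples of P until we hit Q = (2, 5):
  1P = (5, 2)
  2P = (1, 6)
  3P = (2, 2)
  4P = (0, 5)
  5P = (6, 0)
  6P = (0, 2)
  7P = (2, 5)
Match found at i = 7.

k = 7


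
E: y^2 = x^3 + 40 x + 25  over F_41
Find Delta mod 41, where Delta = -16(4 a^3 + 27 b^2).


4 a^3 + 27 b^2 = 4*40^3 + 27*25^2 = 256000 + 16875 = 272875
Delta = -16 * (272875) = -4366000
Delta mod 41 = 8

Delta = 8 (mod 41)


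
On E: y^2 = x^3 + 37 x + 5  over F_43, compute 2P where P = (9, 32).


Doubling: s = (3 x1^2 + a) / (2 y1)
s = (3*9^2 + 37) / (2*32) mod 43 = 42
x3 = s^2 - 2 x1 mod 43 = 42^2 - 2*9 = 26
y3 = s (x1 - x3) - y1 mod 43 = 42 * (9 - 26) - 32 = 28

2P = (26, 28)


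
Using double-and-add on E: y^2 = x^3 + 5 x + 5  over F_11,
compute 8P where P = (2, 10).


k = 8 = 1000_2 (binary, LSB first: 0001)
Double-and-add from P = (2, 10):
  bit 0 = 0: acc unchanged = O
  bit 1 = 0: acc unchanged = O
  bit 2 = 0: acc unchanged = O
  bit 3 = 1: acc = O + (2, 1) = (2, 1)

8P = (2, 1)


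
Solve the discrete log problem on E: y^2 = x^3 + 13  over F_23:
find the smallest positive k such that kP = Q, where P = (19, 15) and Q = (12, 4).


Enumerate multiples of P until we hit Q = (12, 4):
  1P = (19, 15)
  2P = (17, 2)
  3P = (12, 19)
  4P = (5, 0)
  5P = (12, 4)
Match found at i = 5.

k = 5


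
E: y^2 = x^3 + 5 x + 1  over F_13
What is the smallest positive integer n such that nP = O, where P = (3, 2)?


Compute successive multiples of P until we hit O:
  1P = (3, 2)
  2P = (6, 0)
  3P = (3, 11)
  4P = O

ord(P) = 4


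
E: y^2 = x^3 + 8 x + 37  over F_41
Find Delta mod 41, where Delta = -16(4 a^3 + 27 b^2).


4 a^3 + 27 b^2 = 4*8^3 + 27*37^2 = 2048 + 36963 = 39011
Delta = -16 * (39011) = -624176
Delta mod 41 = 8

Delta = 8 (mod 41)


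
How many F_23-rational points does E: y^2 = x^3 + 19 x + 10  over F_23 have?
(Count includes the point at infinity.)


For each x in F_23, count y with y^2 = x^3 + 19 x + 10 mod 23:
  x = 3: RHS = 2, y in [5, 18]  -> 2 point(s)
  x = 4: RHS = 12, y in [9, 14]  -> 2 point(s)
  x = 5: RHS = 0, y in [0]  -> 1 point(s)
  x = 6: RHS = 18, y in [8, 15]  -> 2 point(s)
  x = 7: RHS = 3, y in [7, 16]  -> 2 point(s)
  x = 9: RHS = 13, y in [6, 17]  -> 2 point(s)
  x = 10: RHS = 4, y in [2, 21]  -> 2 point(s)
  x = 11: RHS = 9, y in [3, 20]  -> 2 point(s)
  x = 13: RHS = 16, y in [4, 19]  -> 2 point(s)
  x = 15: RHS = 13, y in [6, 17]  -> 2 point(s)
  x = 17: RHS = 2, y in [5, 18]  -> 2 point(s)
  x = 19: RHS = 8, y in [10, 13]  -> 2 point(s)
  x = 20: RHS = 18, y in [8, 15]  -> 2 point(s)
  x = 22: RHS = 13, y in [6, 17]  -> 2 point(s)
Affine points: 27. Add the point at infinity: total = 28.

#E(F_23) = 28
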